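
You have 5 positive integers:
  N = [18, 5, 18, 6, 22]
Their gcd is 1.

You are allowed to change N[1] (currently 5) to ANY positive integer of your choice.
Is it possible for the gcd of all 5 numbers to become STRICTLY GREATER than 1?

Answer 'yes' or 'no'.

Current gcd = 1
gcd of all OTHER numbers (without N[1]=5): gcd([18, 18, 6, 22]) = 2
The new gcd after any change is gcd(2, new_value).
This can be at most 2.
Since 2 > old gcd 1, the gcd CAN increase (e.g., set N[1] = 2).

Answer: yes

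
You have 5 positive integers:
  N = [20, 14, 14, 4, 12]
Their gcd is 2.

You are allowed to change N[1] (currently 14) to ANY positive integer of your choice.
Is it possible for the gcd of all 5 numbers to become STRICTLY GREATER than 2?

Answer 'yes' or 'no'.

Answer: no

Derivation:
Current gcd = 2
gcd of all OTHER numbers (without N[1]=14): gcd([20, 14, 4, 12]) = 2
The new gcd after any change is gcd(2, new_value).
This can be at most 2.
Since 2 = old gcd 2, the gcd can only stay the same or decrease.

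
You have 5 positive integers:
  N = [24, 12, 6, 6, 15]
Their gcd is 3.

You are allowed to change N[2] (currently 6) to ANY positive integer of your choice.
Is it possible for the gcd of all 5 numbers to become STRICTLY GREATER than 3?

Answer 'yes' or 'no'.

Answer: no

Derivation:
Current gcd = 3
gcd of all OTHER numbers (without N[2]=6): gcd([24, 12, 6, 15]) = 3
The new gcd after any change is gcd(3, new_value).
This can be at most 3.
Since 3 = old gcd 3, the gcd can only stay the same or decrease.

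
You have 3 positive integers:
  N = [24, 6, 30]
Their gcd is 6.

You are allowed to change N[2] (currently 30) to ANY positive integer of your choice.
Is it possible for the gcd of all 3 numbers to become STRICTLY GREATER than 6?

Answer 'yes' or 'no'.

Current gcd = 6
gcd of all OTHER numbers (without N[2]=30): gcd([24, 6]) = 6
The new gcd after any change is gcd(6, new_value).
This can be at most 6.
Since 6 = old gcd 6, the gcd can only stay the same or decrease.

Answer: no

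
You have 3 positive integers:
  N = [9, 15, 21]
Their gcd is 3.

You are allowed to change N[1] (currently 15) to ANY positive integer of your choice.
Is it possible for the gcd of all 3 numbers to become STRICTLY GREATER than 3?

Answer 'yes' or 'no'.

Current gcd = 3
gcd of all OTHER numbers (without N[1]=15): gcd([9, 21]) = 3
The new gcd after any change is gcd(3, new_value).
This can be at most 3.
Since 3 = old gcd 3, the gcd can only stay the same or decrease.

Answer: no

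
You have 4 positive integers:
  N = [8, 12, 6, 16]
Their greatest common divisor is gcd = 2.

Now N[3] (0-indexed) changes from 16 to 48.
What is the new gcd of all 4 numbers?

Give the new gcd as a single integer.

Numbers: [8, 12, 6, 16], gcd = 2
Change: index 3, 16 -> 48
gcd of the OTHER numbers (without index 3): gcd([8, 12, 6]) = 2
New gcd = gcd(g_others, new_val) = gcd(2, 48) = 2

Answer: 2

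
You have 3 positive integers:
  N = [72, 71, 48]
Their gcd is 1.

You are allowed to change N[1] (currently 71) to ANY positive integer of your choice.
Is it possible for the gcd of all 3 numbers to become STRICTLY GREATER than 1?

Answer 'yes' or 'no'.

Current gcd = 1
gcd of all OTHER numbers (without N[1]=71): gcd([72, 48]) = 24
The new gcd after any change is gcd(24, new_value).
This can be at most 24.
Since 24 > old gcd 1, the gcd CAN increase (e.g., set N[1] = 24).

Answer: yes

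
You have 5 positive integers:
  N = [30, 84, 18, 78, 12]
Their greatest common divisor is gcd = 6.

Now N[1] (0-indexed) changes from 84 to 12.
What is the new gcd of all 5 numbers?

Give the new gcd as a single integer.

Numbers: [30, 84, 18, 78, 12], gcd = 6
Change: index 1, 84 -> 12
gcd of the OTHER numbers (without index 1): gcd([30, 18, 78, 12]) = 6
New gcd = gcd(g_others, new_val) = gcd(6, 12) = 6

Answer: 6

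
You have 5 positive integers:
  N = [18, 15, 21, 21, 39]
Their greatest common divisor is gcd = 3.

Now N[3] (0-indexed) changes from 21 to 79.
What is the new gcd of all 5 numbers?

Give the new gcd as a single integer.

Numbers: [18, 15, 21, 21, 39], gcd = 3
Change: index 3, 21 -> 79
gcd of the OTHER numbers (without index 3): gcd([18, 15, 21, 39]) = 3
New gcd = gcd(g_others, new_val) = gcd(3, 79) = 1

Answer: 1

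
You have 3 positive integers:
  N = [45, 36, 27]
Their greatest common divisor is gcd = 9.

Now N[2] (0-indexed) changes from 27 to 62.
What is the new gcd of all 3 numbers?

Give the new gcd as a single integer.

Numbers: [45, 36, 27], gcd = 9
Change: index 2, 27 -> 62
gcd of the OTHER numbers (without index 2): gcd([45, 36]) = 9
New gcd = gcd(g_others, new_val) = gcd(9, 62) = 1

Answer: 1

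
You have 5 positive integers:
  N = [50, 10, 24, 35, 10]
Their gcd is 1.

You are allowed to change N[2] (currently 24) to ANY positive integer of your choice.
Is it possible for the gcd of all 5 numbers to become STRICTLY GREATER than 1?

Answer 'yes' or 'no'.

Current gcd = 1
gcd of all OTHER numbers (without N[2]=24): gcd([50, 10, 35, 10]) = 5
The new gcd after any change is gcd(5, new_value).
This can be at most 5.
Since 5 > old gcd 1, the gcd CAN increase (e.g., set N[2] = 5).

Answer: yes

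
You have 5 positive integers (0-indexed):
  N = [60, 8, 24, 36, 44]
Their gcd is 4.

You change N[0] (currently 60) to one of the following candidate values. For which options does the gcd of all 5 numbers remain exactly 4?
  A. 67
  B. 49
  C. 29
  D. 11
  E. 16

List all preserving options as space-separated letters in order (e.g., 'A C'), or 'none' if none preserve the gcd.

Answer: E

Derivation:
Old gcd = 4; gcd of others (without N[0]) = 4
New gcd for candidate v: gcd(4, v). Preserves old gcd iff gcd(4, v) = 4.
  Option A: v=67, gcd(4,67)=1 -> changes
  Option B: v=49, gcd(4,49)=1 -> changes
  Option C: v=29, gcd(4,29)=1 -> changes
  Option D: v=11, gcd(4,11)=1 -> changes
  Option E: v=16, gcd(4,16)=4 -> preserves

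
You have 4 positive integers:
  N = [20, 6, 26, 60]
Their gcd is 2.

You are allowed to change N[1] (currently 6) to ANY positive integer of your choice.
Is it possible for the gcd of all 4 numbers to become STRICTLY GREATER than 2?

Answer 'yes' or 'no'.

Answer: no

Derivation:
Current gcd = 2
gcd of all OTHER numbers (without N[1]=6): gcd([20, 26, 60]) = 2
The new gcd after any change is gcd(2, new_value).
This can be at most 2.
Since 2 = old gcd 2, the gcd can only stay the same or decrease.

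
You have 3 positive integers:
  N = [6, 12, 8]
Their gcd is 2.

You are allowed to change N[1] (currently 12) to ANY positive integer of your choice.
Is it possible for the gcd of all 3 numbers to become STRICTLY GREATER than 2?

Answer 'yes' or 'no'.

Current gcd = 2
gcd of all OTHER numbers (without N[1]=12): gcd([6, 8]) = 2
The new gcd after any change is gcd(2, new_value).
This can be at most 2.
Since 2 = old gcd 2, the gcd can only stay the same or decrease.

Answer: no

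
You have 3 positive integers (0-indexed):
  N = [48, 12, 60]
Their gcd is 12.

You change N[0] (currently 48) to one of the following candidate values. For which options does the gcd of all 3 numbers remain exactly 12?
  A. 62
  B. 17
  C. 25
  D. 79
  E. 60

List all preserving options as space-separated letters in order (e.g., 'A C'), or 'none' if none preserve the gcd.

Answer: E

Derivation:
Old gcd = 12; gcd of others (without N[0]) = 12
New gcd for candidate v: gcd(12, v). Preserves old gcd iff gcd(12, v) = 12.
  Option A: v=62, gcd(12,62)=2 -> changes
  Option B: v=17, gcd(12,17)=1 -> changes
  Option C: v=25, gcd(12,25)=1 -> changes
  Option D: v=79, gcd(12,79)=1 -> changes
  Option E: v=60, gcd(12,60)=12 -> preserves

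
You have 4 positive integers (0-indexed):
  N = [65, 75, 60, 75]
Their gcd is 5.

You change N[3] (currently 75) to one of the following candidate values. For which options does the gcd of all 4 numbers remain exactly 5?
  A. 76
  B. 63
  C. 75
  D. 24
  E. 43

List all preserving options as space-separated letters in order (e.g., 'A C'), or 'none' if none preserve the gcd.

Old gcd = 5; gcd of others (without N[3]) = 5
New gcd for candidate v: gcd(5, v). Preserves old gcd iff gcd(5, v) = 5.
  Option A: v=76, gcd(5,76)=1 -> changes
  Option B: v=63, gcd(5,63)=1 -> changes
  Option C: v=75, gcd(5,75)=5 -> preserves
  Option D: v=24, gcd(5,24)=1 -> changes
  Option E: v=43, gcd(5,43)=1 -> changes

Answer: C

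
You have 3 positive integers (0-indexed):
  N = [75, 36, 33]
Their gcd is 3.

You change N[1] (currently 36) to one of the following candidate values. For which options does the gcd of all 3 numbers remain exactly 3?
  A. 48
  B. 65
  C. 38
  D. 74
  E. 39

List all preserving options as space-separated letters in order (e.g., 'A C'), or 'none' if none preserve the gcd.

Old gcd = 3; gcd of others (without N[1]) = 3
New gcd for candidate v: gcd(3, v). Preserves old gcd iff gcd(3, v) = 3.
  Option A: v=48, gcd(3,48)=3 -> preserves
  Option B: v=65, gcd(3,65)=1 -> changes
  Option C: v=38, gcd(3,38)=1 -> changes
  Option D: v=74, gcd(3,74)=1 -> changes
  Option E: v=39, gcd(3,39)=3 -> preserves

Answer: A E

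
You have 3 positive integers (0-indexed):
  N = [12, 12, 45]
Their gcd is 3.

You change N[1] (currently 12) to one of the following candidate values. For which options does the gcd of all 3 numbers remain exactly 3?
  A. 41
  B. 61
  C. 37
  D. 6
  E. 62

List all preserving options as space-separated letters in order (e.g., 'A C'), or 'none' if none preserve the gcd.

Answer: D

Derivation:
Old gcd = 3; gcd of others (without N[1]) = 3
New gcd for candidate v: gcd(3, v). Preserves old gcd iff gcd(3, v) = 3.
  Option A: v=41, gcd(3,41)=1 -> changes
  Option B: v=61, gcd(3,61)=1 -> changes
  Option C: v=37, gcd(3,37)=1 -> changes
  Option D: v=6, gcd(3,6)=3 -> preserves
  Option E: v=62, gcd(3,62)=1 -> changes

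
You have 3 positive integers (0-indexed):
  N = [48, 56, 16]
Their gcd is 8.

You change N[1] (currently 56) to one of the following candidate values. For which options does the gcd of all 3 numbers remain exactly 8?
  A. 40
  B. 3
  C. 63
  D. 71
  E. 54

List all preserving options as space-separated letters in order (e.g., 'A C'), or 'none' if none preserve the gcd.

Old gcd = 8; gcd of others (without N[1]) = 16
New gcd for candidate v: gcd(16, v). Preserves old gcd iff gcd(16, v) = 8.
  Option A: v=40, gcd(16,40)=8 -> preserves
  Option B: v=3, gcd(16,3)=1 -> changes
  Option C: v=63, gcd(16,63)=1 -> changes
  Option D: v=71, gcd(16,71)=1 -> changes
  Option E: v=54, gcd(16,54)=2 -> changes

Answer: A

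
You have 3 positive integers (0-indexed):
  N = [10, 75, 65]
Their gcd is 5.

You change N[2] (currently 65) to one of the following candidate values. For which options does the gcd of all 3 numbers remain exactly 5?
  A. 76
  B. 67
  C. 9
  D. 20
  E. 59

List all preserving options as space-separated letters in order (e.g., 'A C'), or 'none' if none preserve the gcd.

Answer: D

Derivation:
Old gcd = 5; gcd of others (without N[2]) = 5
New gcd for candidate v: gcd(5, v). Preserves old gcd iff gcd(5, v) = 5.
  Option A: v=76, gcd(5,76)=1 -> changes
  Option B: v=67, gcd(5,67)=1 -> changes
  Option C: v=9, gcd(5,9)=1 -> changes
  Option D: v=20, gcd(5,20)=5 -> preserves
  Option E: v=59, gcd(5,59)=1 -> changes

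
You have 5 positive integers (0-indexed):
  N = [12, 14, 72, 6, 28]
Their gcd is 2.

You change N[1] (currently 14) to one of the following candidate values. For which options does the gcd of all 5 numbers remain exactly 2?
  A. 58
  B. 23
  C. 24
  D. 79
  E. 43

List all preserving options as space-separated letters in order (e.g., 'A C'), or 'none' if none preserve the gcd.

Old gcd = 2; gcd of others (without N[1]) = 2
New gcd for candidate v: gcd(2, v). Preserves old gcd iff gcd(2, v) = 2.
  Option A: v=58, gcd(2,58)=2 -> preserves
  Option B: v=23, gcd(2,23)=1 -> changes
  Option C: v=24, gcd(2,24)=2 -> preserves
  Option D: v=79, gcd(2,79)=1 -> changes
  Option E: v=43, gcd(2,43)=1 -> changes

Answer: A C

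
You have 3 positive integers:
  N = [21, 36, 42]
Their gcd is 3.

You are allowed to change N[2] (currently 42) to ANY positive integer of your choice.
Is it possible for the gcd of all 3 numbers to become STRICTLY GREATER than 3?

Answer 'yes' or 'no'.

Answer: no

Derivation:
Current gcd = 3
gcd of all OTHER numbers (without N[2]=42): gcd([21, 36]) = 3
The new gcd after any change is gcd(3, new_value).
This can be at most 3.
Since 3 = old gcd 3, the gcd can only stay the same or decrease.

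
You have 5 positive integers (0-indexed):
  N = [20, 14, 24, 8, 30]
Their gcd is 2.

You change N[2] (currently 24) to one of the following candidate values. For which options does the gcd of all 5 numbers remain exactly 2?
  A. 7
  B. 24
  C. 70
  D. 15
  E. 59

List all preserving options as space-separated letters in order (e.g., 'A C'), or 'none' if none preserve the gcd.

Answer: B C

Derivation:
Old gcd = 2; gcd of others (without N[2]) = 2
New gcd for candidate v: gcd(2, v). Preserves old gcd iff gcd(2, v) = 2.
  Option A: v=7, gcd(2,7)=1 -> changes
  Option B: v=24, gcd(2,24)=2 -> preserves
  Option C: v=70, gcd(2,70)=2 -> preserves
  Option D: v=15, gcd(2,15)=1 -> changes
  Option E: v=59, gcd(2,59)=1 -> changes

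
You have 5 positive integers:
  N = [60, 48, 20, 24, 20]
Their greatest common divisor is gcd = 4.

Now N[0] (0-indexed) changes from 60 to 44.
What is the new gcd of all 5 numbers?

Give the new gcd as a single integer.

Answer: 4

Derivation:
Numbers: [60, 48, 20, 24, 20], gcd = 4
Change: index 0, 60 -> 44
gcd of the OTHER numbers (without index 0): gcd([48, 20, 24, 20]) = 4
New gcd = gcd(g_others, new_val) = gcd(4, 44) = 4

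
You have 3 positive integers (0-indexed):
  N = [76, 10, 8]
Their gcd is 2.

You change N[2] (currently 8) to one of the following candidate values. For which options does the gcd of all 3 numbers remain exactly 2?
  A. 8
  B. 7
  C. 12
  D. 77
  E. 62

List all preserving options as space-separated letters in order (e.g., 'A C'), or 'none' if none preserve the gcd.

Answer: A C E

Derivation:
Old gcd = 2; gcd of others (without N[2]) = 2
New gcd for candidate v: gcd(2, v). Preserves old gcd iff gcd(2, v) = 2.
  Option A: v=8, gcd(2,8)=2 -> preserves
  Option B: v=7, gcd(2,7)=1 -> changes
  Option C: v=12, gcd(2,12)=2 -> preserves
  Option D: v=77, gcd(2,77)=1 -> changes
  Option E: v=62, gcd(2,62)=2 -> preserves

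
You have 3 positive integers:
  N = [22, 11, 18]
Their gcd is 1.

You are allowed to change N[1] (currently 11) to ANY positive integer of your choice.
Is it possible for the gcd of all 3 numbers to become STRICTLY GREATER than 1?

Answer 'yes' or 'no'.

Answer: yes

Derivation:
Current gcd = 1
gcd of all OTHER numbers (without N[1]=11): gcd([22, 18]) = 2
The new gcd after any change is gcd(2, new_value).
This can be at most 2.
Since 2 > old gcd 1, the gcd CAN increase (e.g., set N[1] = 2).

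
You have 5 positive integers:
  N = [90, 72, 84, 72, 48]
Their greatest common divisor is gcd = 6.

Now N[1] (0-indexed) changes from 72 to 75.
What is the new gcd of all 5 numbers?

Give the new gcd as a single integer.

Numbers: [90, 72, 84, 72, 48], gcd = 6
Change: index 1, 72 -> 75
gcd of the OTHER numbers (without index 1): gcd([90, 84, 72, 48]) = 6
New gcd = gcd(g_others, new_val) = gcd(6, 75) = 3

Answer: 3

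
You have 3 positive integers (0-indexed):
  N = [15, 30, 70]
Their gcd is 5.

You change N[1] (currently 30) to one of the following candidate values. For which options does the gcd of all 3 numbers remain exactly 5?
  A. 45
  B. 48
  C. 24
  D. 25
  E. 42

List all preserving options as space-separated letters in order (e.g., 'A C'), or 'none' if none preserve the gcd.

Answer: A D

Derivation:
Old gcd = 5; gcd of others (without N[1]) = 5
New gcd for candidate v: gcd(5, v). Preserves old gcd iff gcd(5, v) = 5.
  Option A: v=45, gcd(5,45)=5 -> preserves
  Option B: v=48, gcd(5,48)=1 -> changes
  Option C: v=24, gcd(5,24)=1 -> changes
  Option D: v=25, gcd(5,25)=5 -> preserves
  Option E: v=42, gcd(5,42)=1 -> changes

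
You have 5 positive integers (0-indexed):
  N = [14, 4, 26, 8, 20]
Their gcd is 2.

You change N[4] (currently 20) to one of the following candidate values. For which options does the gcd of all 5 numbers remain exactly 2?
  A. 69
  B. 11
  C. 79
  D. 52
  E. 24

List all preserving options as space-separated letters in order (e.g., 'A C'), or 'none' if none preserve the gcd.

Answer: D E

Derivation:
Old gcd = 2; gcd of others (without N[4]) = 2
New gcd for candidate v: gcd(2, v). Preserves old gcd iff gcd(2, v) = 2.
  Option A: v=69, gcd(2,69)=1 -> changes
  Option B: v=11, gcd(2,11)=1 -> changes
  Option C: v=79, gcd(2,79)=1 -> changes
  Option D: v=52, gcd(2,52)=2 -> preserves
  Option E: v=24, gcd(2,24)=2 -> preserves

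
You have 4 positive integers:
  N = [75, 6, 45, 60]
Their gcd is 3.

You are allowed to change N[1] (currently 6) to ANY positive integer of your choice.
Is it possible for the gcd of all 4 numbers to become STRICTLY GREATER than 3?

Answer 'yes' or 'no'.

Current gcd = 3
gcd of all OTHER numbers (without N[1]=6): gcd([75, 45, 60]) = 15
The new gcd after any change is gcd(15, new_value).
This can be at most 15.
Since 15 > old gcd 3, the gcd CAN increase (e.g., set N[1] = 15).

Answer: yes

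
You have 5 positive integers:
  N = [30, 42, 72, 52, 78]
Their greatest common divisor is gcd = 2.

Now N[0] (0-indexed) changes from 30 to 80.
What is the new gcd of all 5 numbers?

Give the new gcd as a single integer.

Numbers: [30, 42, 72, 52, 78], gcd = 2
Change: index 0, 30 -> 80
gcd of the OTHER numbers (without index 0): gcd([42, 72, 52, 78]) = 2
New gcd = gcd(g_others, new_val) = gcd(2, 80) = 2

Answer: 2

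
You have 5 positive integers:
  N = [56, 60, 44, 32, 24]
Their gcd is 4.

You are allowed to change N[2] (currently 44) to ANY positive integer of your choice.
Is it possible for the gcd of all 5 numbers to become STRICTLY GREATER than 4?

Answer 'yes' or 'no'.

Current gcd = 4
gcd of all OTHER numbers (without N[2]=44): gcd([56, 60, 32, 24]) = 4
The new gcd after any change is gcd(4, new_value).
This can be at most 4.
Since 4 = old gcd 4, the gcd can only stay the same or decrease.

Answer: no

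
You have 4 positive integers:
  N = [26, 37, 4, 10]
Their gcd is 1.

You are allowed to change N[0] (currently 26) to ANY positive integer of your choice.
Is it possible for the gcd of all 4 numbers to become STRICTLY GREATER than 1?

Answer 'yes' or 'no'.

Current gcd = 1
gcd of all OTHER numbers (without N[0]=26): gcd([37, 4, 10]) = 1
The new gcd after any change is gcd(1, new_value).
This can be at most 1.
Since 1 = old gcd 1, the gcd can only stay the same or decrease.

Answer: no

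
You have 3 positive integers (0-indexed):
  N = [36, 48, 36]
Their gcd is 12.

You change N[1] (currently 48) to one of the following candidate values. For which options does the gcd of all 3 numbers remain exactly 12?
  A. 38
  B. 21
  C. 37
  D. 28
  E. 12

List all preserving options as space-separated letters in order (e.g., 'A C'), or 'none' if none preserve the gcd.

Answer: E

Derivation:
Old gcd = 12; gcd of others (without N[1]) = 36
New gcd for candidate v: gcd(36, v). Preserves old gcd iff gcd(36, v) = 12.
  Option A: v=38, gcd(36,38)=2 -> changes
  Option B: v=21, gcd(36,21)=3 -> changes
  Option C: v=37, gcd(36,37)=1 -> changes
  Option D: v=28, gcd(36,28)=4 -> changes
  Option E: v=12, gcd(36,12)=12 -> preserves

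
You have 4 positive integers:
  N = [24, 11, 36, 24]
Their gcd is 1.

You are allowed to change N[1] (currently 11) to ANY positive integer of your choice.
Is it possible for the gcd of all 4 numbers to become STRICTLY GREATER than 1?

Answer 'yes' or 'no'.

Answer: yes

Derivation:
Current gcd = 1
gcd of all OTHER numbers (without N[1]=11): gcd([24, 36, 24]) = 12
The new gcd after any change is gcd(12, new_value).
This can be at most 12.
Since 12 > old gcd 1, the gcd CAN increase (e.g., set N[1] = 12).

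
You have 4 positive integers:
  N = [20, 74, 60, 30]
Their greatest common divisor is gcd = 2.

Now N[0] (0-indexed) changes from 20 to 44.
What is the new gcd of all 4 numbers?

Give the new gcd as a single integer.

Answer: 2

Derivation:
Numbers: [20, 74, 60, 30], gcd = 2
Change: index 0, 20 -> 44
gcd of the OTHER numbers (without index 0): gcd([74, 60, 30]) = 2
New gcd = gcd(g_others, new_val) = gcd(2, 44) = 2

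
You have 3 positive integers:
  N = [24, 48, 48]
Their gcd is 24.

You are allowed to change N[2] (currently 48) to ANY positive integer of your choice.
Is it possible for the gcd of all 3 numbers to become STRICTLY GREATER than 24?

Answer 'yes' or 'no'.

Current gcd = 24
gcd of all OTHER numbers (without N[2]=48): gcd([24, 48]) = 24
The new gcd after any change is gcd(24, new_value).
This can be at most 24.
Since 24 = old gcd 24, the gcd can only stay the same or decrease.

Answer: no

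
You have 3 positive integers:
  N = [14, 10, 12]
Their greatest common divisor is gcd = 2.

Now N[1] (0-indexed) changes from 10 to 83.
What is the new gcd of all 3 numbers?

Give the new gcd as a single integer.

Numbers: [14, 10, 12], gcd = 2
Change: index 1, 10 -> 83
gcd of the OTHER numbers (without index 1): gcd([14, 12]) = 2
New gcd = gcd(g_others, new_val) = gcd(2, 83) = 1

Answer: 1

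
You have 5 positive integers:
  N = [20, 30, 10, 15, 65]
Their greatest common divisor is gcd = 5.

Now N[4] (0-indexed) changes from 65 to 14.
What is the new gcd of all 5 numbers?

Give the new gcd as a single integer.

Answer: 1

Derivation:
Numbers: [20, 30, 10, 15, 65], gcd = 5
Change: index 4, 65 -> 14
gcd of the OTHER numbers (without index 4): gcd([20, 30, 10, 15]) = 5
New gcd = gcd(g_others, new_val) = gcd(5, 14) = 1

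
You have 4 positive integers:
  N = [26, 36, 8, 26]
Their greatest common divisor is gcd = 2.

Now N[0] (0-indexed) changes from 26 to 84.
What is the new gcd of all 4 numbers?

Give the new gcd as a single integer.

Numbers: [26, 36, 8, 26], gcd = 2
Change: index 0, 26 -> 84
gcd of the OTHER numbers (without index 0): gcd([36, 8, 26]) = 2
New gcd = gcd(g_others, new_val) = gcd(2, 84) = 2

Answer: 2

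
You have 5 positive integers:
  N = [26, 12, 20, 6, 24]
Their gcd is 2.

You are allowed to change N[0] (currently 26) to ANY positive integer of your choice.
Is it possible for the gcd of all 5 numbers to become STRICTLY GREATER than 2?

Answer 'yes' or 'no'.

Current gcd = 2
gcd of all OTHER numbers (without N[0]=26): gcd([12, 20, 6, 24]) = 2
The new gcd after any change is gcd(2, new_value).
This can be at most 2.
Since 2 = old gcd 2, the gcd can only stay the same or decrease.

Answer: no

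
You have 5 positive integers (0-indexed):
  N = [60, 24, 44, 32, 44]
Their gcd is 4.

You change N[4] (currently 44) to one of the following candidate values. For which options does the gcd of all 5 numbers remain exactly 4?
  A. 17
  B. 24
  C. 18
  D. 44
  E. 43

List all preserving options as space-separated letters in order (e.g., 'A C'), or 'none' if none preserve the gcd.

Answer: B D

Derivation:
Old gcd = 4; gcd of others (without N[4]) = 4
New gcd for candidate v: gcd(4, v). Preserves old gcd iff gcd(4, v) = 4.
  Option A: v=17, gcd(4,17)=1 -> changes
  Option B: v=24, gcd(4,24)=4 -> preserves
  Option C: v=18, gcd(4,18)=2 -> changes
  Option D: v=44, gcd(4,44)=4 -> preserves
  Option E: v=43, gcd(4,43)=1 -> changes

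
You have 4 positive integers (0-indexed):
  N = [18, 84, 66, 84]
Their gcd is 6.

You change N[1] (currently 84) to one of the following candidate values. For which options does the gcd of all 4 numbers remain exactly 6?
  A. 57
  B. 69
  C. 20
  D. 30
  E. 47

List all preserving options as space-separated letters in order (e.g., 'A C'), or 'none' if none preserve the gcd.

Answer: D

Derivation:
Old gcd = 6; gcd of others (without N[1]) = 6
New gcd for candidate v: gcd(6, v). Preserves old gcd iff gcd(6, v) = 6.
  Option A: v=57, gcd(6,57)=3 -> changes
  Option B: v=69, gcd(6,69)=3 -> changes
  Option C: v=20, gcd(6,20)=2 -> changes
  Option D: v=30, gcd(6,30)=6 -> preserves
  Option E: v=47, gcd(6,47)=1 -> changes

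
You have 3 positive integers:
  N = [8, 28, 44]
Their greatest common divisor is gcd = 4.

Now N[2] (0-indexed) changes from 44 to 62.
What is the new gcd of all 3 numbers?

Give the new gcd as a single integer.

Answer: 2

Derivation:
Numbers: [8, 28, 44], gcd = 4
Change: index 2, 44 -> 62
gcd of the OTHER numbers (without index 2): gcd([8, 28]) = 4
New gcd = gcd(g_others, new_val) = gcd(4, 62) = 2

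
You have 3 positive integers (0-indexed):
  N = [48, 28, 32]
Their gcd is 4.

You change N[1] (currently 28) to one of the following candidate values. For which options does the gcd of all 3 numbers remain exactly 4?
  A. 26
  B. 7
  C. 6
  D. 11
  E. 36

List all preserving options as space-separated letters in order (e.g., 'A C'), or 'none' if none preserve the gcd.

Old gcd = 4; gcd of others (without N[1]) = 16
New gcd for candidate v: gcd(16, v). Preserves old gcd iff gcd(16, v) = 4.
  Option A: v=26, gcd(16,26)=2 -> changes
  Option B: v=7, gcd(16,7)=1 -> changes
  Option C: v=6, gcd(16,6)=2 -> changes
  Option D: v=11, gcd(16,11)=1 -> changes
  Option E: v=36, gcd(16,36)=4 -> preserves

Answer: E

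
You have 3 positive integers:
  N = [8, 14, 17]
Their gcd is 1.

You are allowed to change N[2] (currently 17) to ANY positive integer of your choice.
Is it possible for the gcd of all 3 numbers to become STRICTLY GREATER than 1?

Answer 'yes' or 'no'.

Answer: yes

Derivation:
Current gcd = 1
gcd of all OTHER numbers (without N[2]=17): gcd([8, 14]) = 2
The new gcd after any change is gcd(2, new_value).
This can be at most 2.
Since 2 > old gcd 1, the gcd CAN increase (e.g., set N[2] = 2).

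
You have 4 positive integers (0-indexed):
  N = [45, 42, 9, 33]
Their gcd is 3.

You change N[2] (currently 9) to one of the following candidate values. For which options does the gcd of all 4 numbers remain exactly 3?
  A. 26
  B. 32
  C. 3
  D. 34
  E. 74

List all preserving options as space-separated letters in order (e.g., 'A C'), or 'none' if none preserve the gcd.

Answer: C

Derivation:
Old gcd = 3; gcd of others (without N[2]) = 3
New gcd for candidate v: gcd(3, v). Preserves old gcd iff gcd(3, v) = 3.
  Option A: v=26, gcd(3,26)=1 -> changes
  Option B: v=32, gcd(3,32)=1 -> changes
  Option C: v=3, gcd(3,3)=3 -> preserves
  Option D: v=34, gcd(3,34)=1 -> changes
  Option E: v=74, gcd(3,74)=1 -> changes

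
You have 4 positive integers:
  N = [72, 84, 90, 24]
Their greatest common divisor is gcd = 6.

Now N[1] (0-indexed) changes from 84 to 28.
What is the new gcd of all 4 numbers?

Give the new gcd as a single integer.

Numbers: [72, 84, 90, 24], gcd = 6
Change: index 1, 84 -> 28
gcd of the OTHER numbers (without index 1): gcd([72, 90, 24]) = 6
New gcd = gcd(g_others, new_val) = gcd(6, 28) = 2

Answer: 2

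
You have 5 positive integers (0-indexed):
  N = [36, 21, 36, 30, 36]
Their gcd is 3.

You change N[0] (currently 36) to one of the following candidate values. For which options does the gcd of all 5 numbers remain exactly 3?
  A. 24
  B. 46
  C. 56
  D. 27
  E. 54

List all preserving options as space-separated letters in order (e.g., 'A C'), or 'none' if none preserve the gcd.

Old gcd = 3; gcd of others (without N[0]) = 3
New gcd for candidate v: gcd(3, v). Preserves old gcd iff gcd(3, v) = 3.
  Option A: v=24, gcd(3,24)=3 -> preserves
  Option B: v=46, gcd(3,46)=1 -> changes
  Option C: v=56, gcd(3,56)=1 -> changes
  Option D: v=27, gcd(3,27)=3 -> preserves
  Option E: v=54, gcd(3,54)=3 -> preserves

Answer: A D E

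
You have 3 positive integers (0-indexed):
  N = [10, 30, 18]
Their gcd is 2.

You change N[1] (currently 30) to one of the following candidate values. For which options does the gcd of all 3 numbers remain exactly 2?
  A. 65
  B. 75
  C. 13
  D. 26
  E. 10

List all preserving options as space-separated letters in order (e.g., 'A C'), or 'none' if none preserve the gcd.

Old gcd = 2; gcd of others (without N[1]) = 2
New gcd for candidate v: gcd(2, v). Preserves old gcd iff gcd(2, v) = 2.
  Option A: v=65, gcd(2,65)=1 -> changes
  Option B: v=75, gcd(2,75)=1 -> changes
  Option C: v=13, gcd(2,13)=1 -> changes
  Option D: v=26, gcd(2,26)=2 -> preserves
  Option E: v=10, gcd(2,10)=2 -> preserves

Answer: D E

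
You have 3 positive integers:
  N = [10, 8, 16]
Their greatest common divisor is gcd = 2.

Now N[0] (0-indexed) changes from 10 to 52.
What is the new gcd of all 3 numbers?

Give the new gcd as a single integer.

Numbers: [10, 8, 16], gcd = 2
Change: index 0, 10 -> 52
gcd of the OTHER numbers (without index 0): gcd([8, 16]) = 8
New gcd = gcd(g_others, new_val) = gcd(8, 52) = 4

Answer: 4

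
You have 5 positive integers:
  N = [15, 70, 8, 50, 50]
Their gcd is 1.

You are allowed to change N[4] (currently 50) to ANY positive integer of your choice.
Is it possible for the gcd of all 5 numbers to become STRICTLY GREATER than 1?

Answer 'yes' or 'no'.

Current gcd = 1
gcd of all OTHER numbers (without N[4]=50): gcd([15, 70, 8, 50]) = 1
The new gcd after any change is gcd(1, new_value).
This can be at most 1.
Since 1 = old gcd 1, the gcd can only stay the same or decrease.

Answer: no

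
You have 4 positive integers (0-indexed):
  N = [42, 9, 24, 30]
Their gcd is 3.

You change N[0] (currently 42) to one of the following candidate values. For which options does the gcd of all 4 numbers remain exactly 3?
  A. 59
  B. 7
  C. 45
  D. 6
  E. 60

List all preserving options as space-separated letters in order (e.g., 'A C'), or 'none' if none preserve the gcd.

Answer: C D E

Derivation:
Old gcd = 3; gcd of others (without N[0]) = 3
New gcd for candidate v: gcd(3, v). Preserves old gcd iff gcd(3, v) = 3.
  Option A: v=59, gcd(3,59)=1 -> changes
  Option B: v=7, gcd(3,7)=1 -> changes
  Option C: v=45, gcd(3,45)=3 -> preserves
  Option D: v=6, gcd(3,6)=3 -> preserves
  Option E: v=60, gcd(3,60)=3 -> preserves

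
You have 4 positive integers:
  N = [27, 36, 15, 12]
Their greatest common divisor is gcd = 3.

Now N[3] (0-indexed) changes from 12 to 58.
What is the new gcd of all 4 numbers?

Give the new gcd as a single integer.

Answer: 1

Derivation:
Numbers: [27, 36, 15, 12], gcd = 3
Change: index 3, 12 -> 58
gcd of the OTHER numbers (without index 3): gcd([27, 36, 15]) = 3
New gcd = gcd(g_others, new_val) = gcd(3, 58) = 1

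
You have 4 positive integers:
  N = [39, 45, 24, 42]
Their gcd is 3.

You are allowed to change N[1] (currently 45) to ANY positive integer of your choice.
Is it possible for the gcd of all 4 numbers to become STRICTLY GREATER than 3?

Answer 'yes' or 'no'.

Current gcd = 3
gcd of all OTHER numbers (without N[1]=45): gcd([39, 24, 42]) = 3
The new gcd after any change is gcd(3, new_value).
This can be at most 3.
Since 3 = old gcd 3, the gcd can only stay the same or decrease.

Answer: no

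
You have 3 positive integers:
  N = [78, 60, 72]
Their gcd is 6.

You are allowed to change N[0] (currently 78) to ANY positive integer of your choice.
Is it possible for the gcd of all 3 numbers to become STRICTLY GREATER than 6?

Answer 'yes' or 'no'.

Answer: yes

Derivation:
Current gcd = 6
gcd of all OTHER numbers (without N[0]=78): gcd([60, 72]) = 12
The new gcd after any change is gcd(12, new_value).
This can be at most 12.
Since 12 > old gcd 6, the gcd CAN increase (e.g., set N[0] = 12).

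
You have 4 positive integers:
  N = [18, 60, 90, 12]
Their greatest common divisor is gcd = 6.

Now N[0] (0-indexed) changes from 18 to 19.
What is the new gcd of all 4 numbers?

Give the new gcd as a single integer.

Answer: 1

Derivation:
Numbers: [18, 60, 90, 12], gcd = 6
Change: index 0, 18 -> 19
gcd of the OTHER numbers (without index 0): gcd([60, 90, 12]) = 6
New gcd = gcd(g_others, new_val) = gcd(6, 19) = 1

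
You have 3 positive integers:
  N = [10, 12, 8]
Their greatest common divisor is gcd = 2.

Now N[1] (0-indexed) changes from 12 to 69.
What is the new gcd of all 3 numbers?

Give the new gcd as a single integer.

Numbers: [10, 12, 8], gcd = 2
Change: index 1, 12 -> 69
gcd of the OTHER numbers (without index 1): gcd([10, 8]) = 2
New gcd = gcd(g_others, new_val) = gcd(2, 69) = 1

Answer: 1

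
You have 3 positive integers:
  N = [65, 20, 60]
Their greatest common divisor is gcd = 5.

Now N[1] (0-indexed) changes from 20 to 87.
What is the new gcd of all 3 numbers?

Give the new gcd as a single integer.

Answer: 1

Derivation:
Numbers: [65, 20, 60], gcd = 5
Change: index 1, 20 -> 87
gcd of the OTHER numbers (without index 1): gcd([65, 60]) = 5
New gcd = gcd(g_others, new_val) = gcd(5, 87) = 1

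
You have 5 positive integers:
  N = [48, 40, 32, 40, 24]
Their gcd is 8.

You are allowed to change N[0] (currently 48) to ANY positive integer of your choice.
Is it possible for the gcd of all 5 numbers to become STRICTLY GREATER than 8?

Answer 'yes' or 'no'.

Answer: no

Derivation:
Current gcd = 8
gcd of all OTHER numbers (without N[0]=48): gcd([40, 32, 40, 24]) = 8
The new gcd after any change is gcd(8, new_value).
This can be at most 8.
Since 8 = old gcd 8, the gcd can only stay the same or decrease.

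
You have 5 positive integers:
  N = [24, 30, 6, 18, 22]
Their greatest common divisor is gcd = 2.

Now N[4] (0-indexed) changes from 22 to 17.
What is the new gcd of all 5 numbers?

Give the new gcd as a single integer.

Answer: 1

Derivation:
Numbers: [24, 30, 6, 18, 22], gcd = 2
Change: index 4, 22 -> 17
gcd of the OTHER numbers (without index 4): gcd([24, 30, 6, 18]) = 6
New gcd = gcd(g_others, new_val) = gcd(6, 17) = 1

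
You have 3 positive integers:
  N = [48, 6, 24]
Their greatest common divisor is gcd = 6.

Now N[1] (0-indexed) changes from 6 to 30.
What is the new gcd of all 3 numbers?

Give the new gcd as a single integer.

Numbers: [48, 6, 24], gcd = 6
Change: index 1, 6 -> 30
gcd of the OTHER numbers (without index 1): gcd([48, 24]) = 24
New gcd = gcd(g_others, new_val) = gcd(24, 30) = 6

Answer: 6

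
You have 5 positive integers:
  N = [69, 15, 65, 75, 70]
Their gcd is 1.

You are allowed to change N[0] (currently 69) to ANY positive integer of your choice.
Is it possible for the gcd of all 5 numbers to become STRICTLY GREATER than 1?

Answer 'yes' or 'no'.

Current gcd = 1
gcd of all OTHER numbers (without N[0]=69): gcd([15, 65, 75, 70]) = 5
The new gcd after any change is gcd(5, new_value).
This can be at most 5.
Since 5 > old gcd 1, the gcd CAN increase (e.g., set N[0] = 5).

Answer: yes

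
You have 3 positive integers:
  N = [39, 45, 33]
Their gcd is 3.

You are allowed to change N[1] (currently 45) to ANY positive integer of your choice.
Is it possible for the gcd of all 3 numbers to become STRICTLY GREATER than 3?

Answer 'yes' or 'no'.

Answer: no

Derivation:
Current gcd = 3
gcd of all OTHER numbers (without N[1]=45): gcd([39, 33]) = 3
The new gcd after any change is gcd(3, new_value).
This can be at most 3.
Since 3 = old gcd 3, the gcd can only stay the same or decrease.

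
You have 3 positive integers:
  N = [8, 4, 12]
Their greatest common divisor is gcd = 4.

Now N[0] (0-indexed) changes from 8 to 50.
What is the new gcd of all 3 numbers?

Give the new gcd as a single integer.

Numbers: [8, 4, 12], gcd = 4
Change: index 0, 8 -> 50
gcd of the OTHER numbers (without index 0): gcd([4, 12]) = 4
New gcd = gcd(g_others, new_val) = gcd(4, 50) = 2

Answer: 2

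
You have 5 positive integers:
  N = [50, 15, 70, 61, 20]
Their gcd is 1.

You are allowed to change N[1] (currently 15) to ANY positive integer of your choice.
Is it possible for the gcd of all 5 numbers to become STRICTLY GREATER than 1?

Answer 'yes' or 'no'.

Current gcd = 1
gcd of all OTHER numbers (without N[1]=15): gcd([50, 70, 61, 20]) = 1
The new gcd after any change is gcd(1, new_value).
This can be at most 1.
Since 1 = old gcd 1, the gcd can only stay the same or decrease.

Answer: no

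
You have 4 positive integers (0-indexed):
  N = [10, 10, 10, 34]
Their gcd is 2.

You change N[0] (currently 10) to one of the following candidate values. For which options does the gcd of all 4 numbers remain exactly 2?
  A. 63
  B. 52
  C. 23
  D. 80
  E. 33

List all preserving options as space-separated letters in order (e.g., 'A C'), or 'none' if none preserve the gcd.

Answer: B D

Derivation:
Old gcd = 2; gcd of others (without N[0]) = 2
New gcd for candidate v: gcd(2, v). Preserves old gcd iff gcd(2, v) = 2.
  Option A: v=63, gcd(2,63)=1 -> changes
  Option B: v=52, gcd(2,52)=2 -> preserves
  Option C: v=23, gcd(2,23)=1 -> changes
  Option D: v=80, gcd(2,80)=2 -> preserves
  Option E: v=33, gcd(2,33)=1 -> changes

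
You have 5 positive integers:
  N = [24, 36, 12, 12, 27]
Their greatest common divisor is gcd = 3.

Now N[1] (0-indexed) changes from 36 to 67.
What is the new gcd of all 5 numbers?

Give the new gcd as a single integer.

Numbers: [24, 36, 12, 12, 27], gcd = 3
Change: index 1, 36 -> 67
gcd of the OTHER numbers (without index 1): gcd([24, 12, 12, 27]) = 3
New gcd = gcd(g_others, new_val) = gcd(3, 67) = 1

Answer: 1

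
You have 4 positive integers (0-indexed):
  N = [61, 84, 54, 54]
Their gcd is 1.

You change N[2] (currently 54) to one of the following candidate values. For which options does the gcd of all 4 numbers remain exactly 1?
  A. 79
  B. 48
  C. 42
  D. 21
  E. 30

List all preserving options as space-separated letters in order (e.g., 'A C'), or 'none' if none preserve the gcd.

Answer: A B C D E

Derivation:
Old gcd = 1; gcd of others (without N[2]) = 1
New gcd for candidate v: gcd(1, v). Preserves old gcd iff gcd(1, v) = 1.
  Option A: v=79, gcd(1,79)=1 -> preserves
  Option B: v=48, gcd(1,48)=1 -> preserves
  Option C: v=42, gcd(1,42)=1 -> preserves
  Option D: v=21, gcd(1,21)=1 -> preserves
  Option E: v=30, gcd(1,30)=1 -> preserves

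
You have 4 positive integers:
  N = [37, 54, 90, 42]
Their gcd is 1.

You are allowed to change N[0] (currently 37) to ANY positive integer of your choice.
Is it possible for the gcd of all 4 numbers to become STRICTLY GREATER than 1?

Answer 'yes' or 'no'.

Answer: yes

Derivation:
Current gcd = 1
gcd of all OTHER numbers (without N[0]=37): gcd([54, 90, 42]) = 6
The new gcd after any change is gcd(6, new_value).
This can be at most 6.
Since 6 > old gcd 1, the gcd CAN increase (e.g., set N[0] = 6).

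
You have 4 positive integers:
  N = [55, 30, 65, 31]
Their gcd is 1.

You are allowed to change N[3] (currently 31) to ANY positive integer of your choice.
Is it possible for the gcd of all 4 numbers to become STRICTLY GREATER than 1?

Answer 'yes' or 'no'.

Current gcd = 1
gcd of all OTHER numbers (without N[3]=31): gcd([55, 30, 65]) = 5
The new gcd after any change is gcd(5, new_value).
This can be at most 5.
Since 5 > old gcd 1, the gcd CAN increase (e.g., set N[3] = 5).

Answer: yes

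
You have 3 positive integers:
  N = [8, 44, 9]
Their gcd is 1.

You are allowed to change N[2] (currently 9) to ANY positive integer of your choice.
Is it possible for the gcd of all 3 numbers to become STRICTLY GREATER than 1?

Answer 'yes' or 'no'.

Current gcd = 1
gcd of all OTHER numbers (without N[2]=9): gcd([8, 44]) = 4
The new gcd after any change is gcd(4, new_value).
This can be at most 4.
Since 4 > old gcd 1, the gcd CAN increase (e.g., set N[2] = 4).

Answer: yes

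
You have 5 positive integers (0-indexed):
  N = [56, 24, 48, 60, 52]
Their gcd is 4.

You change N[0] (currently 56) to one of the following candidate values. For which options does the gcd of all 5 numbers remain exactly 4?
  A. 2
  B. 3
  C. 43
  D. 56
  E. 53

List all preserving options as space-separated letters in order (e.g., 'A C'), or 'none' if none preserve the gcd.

Answer: D

Derivation:
Old gcd = 4; gcd of others (without N[0]) = 4
New gcd for candidate v: gcd(4, v). Preserves old gcd iff gcd(4, v) = 4.
  Option A: v=2, gcd(4,2)=2 -> changes
  Option B: v=3, gcd(4,3)=1 -> changes
  Option C: v=43, gcd(4,43)=1 -> changes
  Option D: v=56, gcd(4,56)=4 -> preserves
  Option E: v=53, gcd(4,53)=1 -> changes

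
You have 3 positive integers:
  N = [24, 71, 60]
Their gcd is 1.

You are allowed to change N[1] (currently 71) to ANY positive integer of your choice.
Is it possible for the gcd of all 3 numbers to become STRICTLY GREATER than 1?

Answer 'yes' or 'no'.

Current gcd = 1
gcd of all OTHER numbers (without N[1]=71): gcd([24, 60]) = 12
The new gcd after any change is gcd(12, new_value).
This can be at most 12.
Since 12 > old gcd 1, the gcd CAN increase (e.g., set N[1] = 12).

Answer: yes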